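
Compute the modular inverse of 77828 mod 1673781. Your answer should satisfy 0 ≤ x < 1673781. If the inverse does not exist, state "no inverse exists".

43679

gcd(1673781, 77828) by repeated division:
1673781 = 21*77828 + 39393
77828 = 1*39393 + 38435
39393 = 1*38435 + 958
38435 = 40*958 + 115
958 = 8*115 + 38
115 = 3*38 + 1
38 = 38*1 + 0
Since gcd(77828, 1673781) = 1, back-substitute to write 1 as a combination:
1 = 115 − 3·38
1 = −3·958 + 25·115
1 = 25·38435 − 1003·958
1 = −1003·39393 + 1028·38435
1 = 1028·77828 − 2031·39393
1 = −2031·1673781 + 43679·77828
So 77828·43679 ≡ 1 (mod 1673781).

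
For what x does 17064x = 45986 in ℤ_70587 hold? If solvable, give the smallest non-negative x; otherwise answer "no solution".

gcd(17064, 70587):
70587 = 4*17064 + 2331
17064 = 7*2331 + 747
2331 = 3*747 + 90
747 = 8*90 + 27
90 = 3*27 + 9
27 = 3*9 + 0
gcd = 9, but 9 ∤ 45986, so the congruence has no solution.

no solution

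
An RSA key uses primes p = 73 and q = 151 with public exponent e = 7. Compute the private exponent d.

1543

φ(n) = (p−1)(q−1) = 72·150 = 10800.
Need d with 7·d ≡ 1 (mod 10800). Apply the extended Euclidean algorithm:
10800 = 1542×7 + 6
7 = 1×6 + 1
6 = 6×1 + 0
Back-substitute:
1 = 7 − 6
1 = −10800 + 1543·7
So 7·1543 ≡ 1 (mod 10800), hence d = 1543.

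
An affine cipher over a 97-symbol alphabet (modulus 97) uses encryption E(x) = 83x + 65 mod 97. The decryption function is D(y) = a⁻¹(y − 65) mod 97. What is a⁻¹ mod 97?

Extended Euclidean algorithm:
97 = 1*83 + 14
83 = 5*14 + 13
14 = 1*13 + 1
13 = 13*1 + 0
Since gcd(83, 97) = 1, back-substitute to write 1 as a combination:
1 = 14 − 13
1 = −83 + 6·14
1 = 6·97 − 7·83
So 83·(-7) ≡ 1 (mod 97), and -7 ≡ 90 (mod 97).

90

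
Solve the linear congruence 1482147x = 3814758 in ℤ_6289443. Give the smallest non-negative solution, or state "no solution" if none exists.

115845

First find gcd(1482147, 6289443):
6289443 = 4×1482147 + 360855
1482147 = 4×360855 + 38727
360855 = 9×38727 + 12312
38727 = 3×12312 + 1791
12312 = 6×1791 + 1566
1791 = 1×1566 + 225
1566 = 6×225 + 216
225 = 1×216 + 9
216 = 24×9 + 0
gcd = 9 and 9 | 3814758, so solutions exist. Divide through by 9: 164683x ≡ 423862 (mod 698827).
Now find 164683⁻¹ mod 698827:
698827 = 4*164683 + 40095
164683 = 4*40095 + 4303
40095 = 9*4303 + 1368
4303 = 3*1368 + 199
1368 = 6*199 + 174
199 = 1*174 + 25
174 = 6*25 + 24
25 = 1*24 + 1
24 = 24*1 + 0
Back-substitute:
1 = 25 − 24
1 = −174 + 7·25
1 = 7·199 − 8·174
1 = −8·1368 + 55·199
1 = 55·4303 − 173·1368
1 = −173·40095 + 1612·4303
1 = 1612·164683 − 6621·40095
1 = −6621·698827 + 28096·164683
So 164683⁻¹ ≡ 28096 (mod 698827).
Then x ≡ 28096·423862 ≡ 115845 (mod 698827); the smallest non-negative solution is x = 115845.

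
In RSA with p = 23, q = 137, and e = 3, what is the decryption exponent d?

φ(n) = (p−1)(q−1) = 22·136 = 2992.
Need d with 3·d ≡ 1 (mod 2992). Apply the extended Euclidean algorithm:
2992 = 997×3 + 1
3 = 3×1 + 0
Back-substitute:
1 = 2992 − 997·3
So 3·(-997) ≡ 1 (mod 2992), hence d ≡ -997 ≡ 1995 (mod 2992).

1995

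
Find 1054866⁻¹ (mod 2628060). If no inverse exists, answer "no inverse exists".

Compute gcd(1054866, 2628060):
2628060 = 2·1054866 + 518328
1054866 = 2·518328 + 18210
518328 = 28·18210 + 8448
18210 = 2·8448 + 1314
8448 = 6·1314 + 564
1314 = 2·564 + 186
564 = 3·186 + 6
186 = 31·6 + 0
The gcd is 6, not 1, hence no inverse exists.

no inverse exists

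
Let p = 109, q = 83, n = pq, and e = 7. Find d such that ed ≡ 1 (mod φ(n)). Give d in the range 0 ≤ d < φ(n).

φ(n) = (p−1)(q−1) = 108·82 = 8856.
Need d with 7·d ≡ 1 (mod 8856). Apply the extended Euclidean algorithm:
8856 = 1265×7 + 1
7 = 7×1 + 0
Back-substitute:
1 = 8856 − 1265·7
So 7·(-1265) ≡ 1 (mod 8856), hence d ≡ -1265 ≡ 7591 (mod 8856).

7591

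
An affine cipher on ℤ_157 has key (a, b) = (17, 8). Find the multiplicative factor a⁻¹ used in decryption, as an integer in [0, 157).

37

Apply the Euclidean algorithm to 157 and 17:
157 = 9·17 + 4
17 = 4·4 + 1
4 = 4·1 + 0
gcd = 1, so the inverse exists. Back-substitute:
1 = 17 − 4·4
1 = −4·157 + 37·17
So 17·37 ≡ 1 (mod 157).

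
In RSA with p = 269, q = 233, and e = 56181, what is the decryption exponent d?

φ(n) = (p−1)(q−1) = 268·232 = 62176.
Need d with 56181·d ≡ 1 (mod 62176). Apply the extended Euclidean algorithm:
62176 = 1×56181 + 5995
56181 = 9×5995 + 2226
5995 = 2×2226 + 1543
2226 = 1×1543 + 683
1543 = 2×683 + 177
683 = 3×177 + 152
177 = 1×152 + 25
152 = 6×25 + 2
25 = 12×2 + 1
2 = 2×1 + 0
Back-substitute:
1 = 25 − 12·2
1 = −12·152 + 73·25
1 = 73·177 − 85·152
1 = −85·683 + 328·177
1 = 328·1543 − 741·683
1 = −741·2226 + 1069·1543
1 = 1069·5995 − 2879·2226
1 = −2879·56181 + 26980·5995
1 = 26980·62176 − 29859·56181
So 56181·(-29859) ≡ 1 (mod 62176), hence d ≡ -29859 ≡ 32317 (mod 62176).

32317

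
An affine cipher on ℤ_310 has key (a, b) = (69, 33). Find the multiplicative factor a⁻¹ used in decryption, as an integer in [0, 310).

9

gcd(310, 69) by repeated division:
310 = 4·69 + 34
69 = 2·34 + 1
34 = 34·1 + 0
The gcd is 1. Working backward:
1 = 69 − 2·34
1 = −2·310 + 9·69
So 69·9 ≡ 1 (mod 310).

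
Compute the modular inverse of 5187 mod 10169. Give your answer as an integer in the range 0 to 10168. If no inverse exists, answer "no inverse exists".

Run Euclid on (10169, 5187):
10169 = 1*5187 + 4982
5187 = 1*4982 + 205
4982 = 24*205 + 62
205 = 3*62 + 19
62 = 3*19 + 5
19 = 3*5 + 4
5 = 1*4 + 1
4 = 4*1 + 0
gcd = 1, so the inverse exists. Back-substitute:
1 = 5 − 4
1 = −19 + 4·5
1 = 4·62 − 13·19
1 = −13·205 + 43·62
1 = 43·4982 − 1045·205
1 = −1045·5187 + 1088·4982
1 = 1088·10169 − 2133·5187
Hence 5187⁻¹ ≡ -2133 ≡ 8036 (mod 10169).

8036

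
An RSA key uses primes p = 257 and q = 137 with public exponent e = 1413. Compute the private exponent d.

φ(n) = (p−1)(q−1) = 256·136 = 34816.
Need d with 1413·d ≡ 1 (mod 34816). Apply the extended Euclidean algorithm:
34816 = 24·1413 + 904
1413 = 1·904 + 509
904 = 1·509 + 395
509 = 1·395 + 114
395 = 3·114 + 53
114 = 2·53 + 8
53 = 6·8 + 5
8 = 1·5 + 3
5 = 1·3 + 2
3 = 1·2 + 1
2 = 2·1 + 0
Back-substitute:
1 = 3 − 2
1 = −5 + 2·3
1 = 2·8 − 3·5
1 = −3·53 + 20·8
1 = 20·114 − 43·53
1 = −43·395 + 149·114
1 = 149·509 − 192·395
1 = −192·904 + 341·509
1 = 341·1413 − 533·904
1 = −533·34816 + 13133·1413
So 1413·13133 ≡ 1 (mod 34816), hence d = 13133.

13133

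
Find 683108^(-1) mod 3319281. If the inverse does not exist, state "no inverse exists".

Run Euclid on (3319281, 683108):
3319281 = 4·683108 + 586849
683108 = 1·586849 + 96259
586849 = 6·96259 + 9295
96259 = 10·9295 + 3309
9295 = 2·3309 + 2677
3309 = 1·2677 + 632
2677 = 4·632 + 149
632 = 4·149 + 36
149 = 4·36 + 5
36 = 7·5 + 1
5 = 5·1 + 0
Since gcd(683108, 3319281) = 1, back-substitute to write 1 as a combination:
1 = 36 − 7·5
1 = −7·149 + 29·36
1 = 29·632 − 123·149
1 = −123·2677 + 521·632
1 = 521·3309 − 644·2677
1 = −644·9295 + 1809·3309
1 = 1809·96259 − 18734·9295
1 = −18734·586849 + 114213·96259
1 = 114213·683108 − 132947·586849
1 = −132947·3319281 + 646001·683108
So 683108·646001 ≡ 1 (mod 3319281).

646001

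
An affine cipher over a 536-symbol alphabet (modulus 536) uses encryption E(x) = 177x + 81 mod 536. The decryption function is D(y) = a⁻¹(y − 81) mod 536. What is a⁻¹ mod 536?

Extended Euclidean algorithm:
536 = 3×177 + 5
177 = 35×5 + 2
5 = 2×2 + 1
2 = 2×1 + 0
The gcd is 1. Working backward:
1 = 5 − 2·2
1 = −2·177 + 71·5
1 = 71·536 − 215·177
Hence 177⁻¹ ≡ -215 ≡ 321 (mod 536).

321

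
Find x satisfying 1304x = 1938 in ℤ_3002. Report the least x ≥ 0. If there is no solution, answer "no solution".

874

First find gcd(1304, 3002):
3002 = 2×1304 + 394
1304 = 3×394 + 122
394 = 3×122 + 28
122 = 4×28 + 10
28 = 2×10 + 8
10 = 1×8 + 2
8 = 4×2 + 0
gcd = 2 and 2 | 1938, so solutions exist. Divide through by 2: 652x ≡ 969 (mod 1501).
Now find 652⁻¹ mod 1501:
1501 = 2×652 + 197
652 = 3×197 + 61
197 = 3×61 + 14
61 = 4×14 + 5
14 = 2×5 + 4
5 = 1×4 + 1
4 = 4×1 + 0
Back-substitute:
1 = 5 − 4
1 = −14 + 3·5
1 = 3·61 − 13·14
1 = −13·197 + 42·61
1 = 42·652 − 139·197
1 = −139·1501 + 320·652
So 652⁻¹ ≡ 320 (mod 1501).
Then x ≡ 320·969 ≡ 874 (mod 1501); the smallest non-negative solution is x = 874.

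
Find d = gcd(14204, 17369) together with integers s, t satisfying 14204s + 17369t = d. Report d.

1

Repeated division:
17369 = 1*14204 + 3165
14204 = 4*3165 + 1544
3165 = 2*1544 + 77
1544 = 20*77 + 4
77 = 19*4 + 1
4 = 4*1 + 0
gcd(14204, 17369) = 1.
Express as a combination:
1 = 77 − 19·4
1 = −19·1544 + 381·77
1 = 381·3165 − 781·1544
1 = −781·14204 + 3505·3165
1 = 3505·17369 − 4286·14204
So 1 = (3505)·17369 + (-4286)·14204.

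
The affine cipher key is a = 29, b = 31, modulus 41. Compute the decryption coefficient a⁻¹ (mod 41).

17

gcd(41, 29) by repeated division:
41 = 1×29 + 12
29 = 2×12 + 5
12 = 2×5 + 2
5 = 2×2 + 1
2 = 2×1 + 0
The gcd is 1. Working backward:
1 = 5 − 2·2
1 = −2·12 + 5·5
1 = 5·29 − 12·12
1 = −12·41 + 17·29
So 29·17 ≡ 1 (mod 41).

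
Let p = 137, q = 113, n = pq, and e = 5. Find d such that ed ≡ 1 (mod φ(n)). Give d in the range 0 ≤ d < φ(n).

6093

φ(n) = (p−1)(q−1) = 136·112 = 15232.
Need d with 5·d ≡ 1 (mod 15232). Apply the extended Euclidean algorithm:
15232 = 3046*5 + 2
5 = 2*2 + 1
2 = 2*1 + 0
Back-substitute:
1 = 5 − 2·2
1 = −2·15232 + 6093·5
So 5·6093 ≡ 1 (mod 15232), hence d = 6093.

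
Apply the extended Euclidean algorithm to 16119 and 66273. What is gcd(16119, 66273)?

3

Apply Euclid's algorithm to 66273 and 16119:
66273 = 4·16119 + 1797
16119 = 8·1797 + 1743
1797 = 1·1743 + 54
1743 = 32·54 + 15
54 = 3·15 + 9
15 = 1·9 + 6
9 = 1·6 + 3
6 = 2·3 + 0
gcd(16119, 66273) = 3.
Back-substituting:
3 = 9 − 6
3 = −15 + 2·9
3 = 2·54 − 7·15
3 = −7·1743 + 226·54
3 = 226·1797 − 233·1743
3 = −233·16119 + 2090·1797
3 = 2090·66273 − 8593·16119
So 3 = (2090)·66273 + (-8593)·16119.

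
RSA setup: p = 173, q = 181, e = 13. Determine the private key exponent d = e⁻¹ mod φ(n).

φ(n) = (p−1)(q−1) = 172·180 = 30960.
Need d with 13·d ≡ 1 (mod 30960). Apply the extended Euclidean algorithm:
30960 = 2381·13 + 7
13 = 1·7 + 6
7 = 1·6 + 1
6 = 6·1 + 0
Back-substitute:
1 = 7 − 6
1 = −13 + 2·7
1 = 2·30960 − 4763·13
So 13·(-4763) ≡ 1 (mod 30960), hence d ≡ -4763 ≡ 26197 (mod 30960).

26197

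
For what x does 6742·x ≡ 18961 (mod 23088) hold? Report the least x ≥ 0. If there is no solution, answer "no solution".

gcd(6742, 23088):
23088 = 3×6742 + 2862
6742 = 2×2862 + 1018
2862 = 2×1018 + 826
1018 = 1×826 + 192
826 = 4×192 + 58
192 = 3×58 + 18
58 = 3×18 + 4
18 = 4×4 + 2
4 = 2×2 + 0
gcd = 2, but 2 ∤ 18961, so the congruence has no solution.

no solution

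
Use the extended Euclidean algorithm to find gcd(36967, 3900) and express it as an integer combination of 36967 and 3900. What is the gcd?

Apply Euclid's algorithm to 36967 and 3900:
36967 = 9·3900 + 1867
3900 = 2·1867 + 166
1867 = 11·166 + 41
166 = 4·41 + 2
41 = 20·2 + 1
2 = 2·1 + 0
gcd(36967, 3900) = 1.
Working backward:
1 = 41 − 20·2
1 = −20·166 + 81·41
1 = 81·1867 − 911·166
1 = −911·3900 + 1903·1867
1 = 1903·36967 − 18038·3900
So 1 = (1903)·36967 + (-18038)·3900.

1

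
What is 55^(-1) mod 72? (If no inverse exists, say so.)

Extended Euclidean algorithm:
72 = 1·55 + 17
55 = 3·17 + 4
17 = 4·4 + 1
4 = 4·1 + 0
gcd = 1, so the inverse exists. Back-substitute:
1 = 17 − 4·4
1 = −4·55 + 13·17
1 = 13·72 − 17·55
Thus 55·(-17) ≡ 1 (mod 72); reducing, -17 mod 72 = 55.

55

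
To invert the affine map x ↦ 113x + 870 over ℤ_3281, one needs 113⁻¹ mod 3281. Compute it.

813

Run Euclid on (3281, 113):
3281 = 29·113 + 4
113 = 28·4 + 1
4 = 4·1 + 0
gcd = 1, so the inverse exists. Back-substitute:
1 = 113 − 28·4
1 = −28·3281 + 813·113
So 113·813 ≡ 1 (mod 3281).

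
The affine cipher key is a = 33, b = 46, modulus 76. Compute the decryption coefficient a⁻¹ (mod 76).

53

Apply the Euclidean algorithm to 76 and 33:
76 = 2*33 + 10
33 = 3*10 + 3
10 = 3*3 + 1
3 = 3*1 + 0
Since gcd(33, 76) = 1, back-substitute to write 1 as a combination:
1 = 10 − 3·3
1 = −3·33 + 10·10
1 = 10·76 − 23·33
Thus 33·(-23) ≡ 1 (mod 76); reducing, -23 mod 76 = 53.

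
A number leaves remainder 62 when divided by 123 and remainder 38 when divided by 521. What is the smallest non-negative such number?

Write x = 62 + 123·k. Then 123·k ≡ 38 − 62 ≡ 497 (mod 521).
Need 123⁻¹ mod 521. Extended Euclid on (521, 123):
521 = 4×123 + 29
123 = 4×29 + 7
29 = 4×7 + 1
7 = 7×1 + 0
Back-substitute:
1 = 29 − 4·7
1 = −4·123 + 17·29
1 = 17·521 − 72·123
123⁻¹ ≡ 449 (mod 521), so k ≡ 449·497 ≡ 165 (mod 521).
x = 62 + 123·165 = 20357.

20357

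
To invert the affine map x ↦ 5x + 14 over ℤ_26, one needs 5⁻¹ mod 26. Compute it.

21

Apply the Euclidean algorithm to 26 and 5:
26 = 5·5 + 1
5 = 5·1 + 0
gcd = 1, so the inverse exists. Back-substitute:
1 = 26 − 5·5
Thus 5·(-5) ≡ 1 (mod 26); reducing, -5 mod 26 = 21.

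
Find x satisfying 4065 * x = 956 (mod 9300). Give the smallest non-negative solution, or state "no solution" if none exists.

gcd(4065, 9300):
9300 = 2×4065 + 1170
4065 = 3×1170 + 555
1170 = 2×555 + 60
555 = 9×60 + 15
60 = 4×15 + 0
gcd = 15, but 15 ∤ 956, so the congruence has no solution.

no solution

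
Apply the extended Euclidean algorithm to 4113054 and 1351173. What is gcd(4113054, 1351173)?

Euclidean algorithm:
4113054 = 3·1351173 + 59535
1351173 = 22·59535 + 41403
59535 = 1·41403 + 18132
41403 = 2·18132 + 5139
18132 = 3·5139 + 2715
5139 = 1·2715 + 2424
2715 = 1·2424 + 291
2424 = 8·291 + 96
291 = 3·96 + 3
96 = 32·3 + 0
gcd(4113054, 1351173) = 3.
Express as a combination:
3 = 291 − 3·96
3 = −3·2424 + 25·291
3 = 25·2715 − 28·2424
3 = −28·5139 + 53·2715
3 = 53·18132 − 187·5139
3 = −187·41403 + 427·18132
3 = 427·59535 − 614·41403
3 = −614·1351173 + 13935·59535
3 = 13935·4113054 − 42419·1351173
So 3 = (13935)·4113054 + (-42419)·1351173.

3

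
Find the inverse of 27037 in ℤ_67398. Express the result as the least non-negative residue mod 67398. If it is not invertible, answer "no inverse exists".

44701

Extended Euclidean algorithm:
67398 = 2×27037 + 13324
27037 = 2×13324 + 389
13324 = 34×389 + 98
389 = 3×98 + 95
98 = 1×95 + 3
95 = 31×3 + 2
3 = 1×2 + 1
2 = 2×1 + 0
gcd = 1, so the inverse exists. Back-substitute:
1 = 3 − 2
1 = −95 + 32·3
1 = 32·98 − 33·95
1 = −33·389 + 131·98
1 = 131·13324 − 4487·389
1 = −4487·27037 + 9105·13324
1 = 9105·67398 − 22697·27037
Hence 27037⁻¹ ≡ -22697 ≡ 44701 (mod 67398).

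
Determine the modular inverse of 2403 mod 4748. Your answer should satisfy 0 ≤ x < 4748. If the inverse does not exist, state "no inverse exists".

4175

Run Euclid on (4748, 2403):
4748 = 1·2403 + 2345
2403 = 1·2345 + 58
2345 = 40·58 + 25
58 = 2·25 + 8
25 = 3·8 + 1
8 = 8·1 + 0
gcd = 1, so the inverse exists. Back-substitute:
1 = 25 − 3·8
1 = −3·58 + 7·25
1 = 7·2345 − 283·58
1 = −283·2403 + 290·2345
1 = 290·4748 − 573·2403
Hence 2403⁻¹ ≡ -573 ≡ 4175 (mod 4748).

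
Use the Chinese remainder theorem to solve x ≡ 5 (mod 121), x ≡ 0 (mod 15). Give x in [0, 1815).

Write x = 5 + 121·k. Then 121·k ≡ 0 − 5 ≡ 10 (mod 15).
Need 121⁻¹ mod 15. Extended Euclid on (15, 1):
15 = 15*1 + 0
121⁻¹ ≡ 1 (mod 15), so k ≡ 1·10 ≡ 10 (mod 15).
x = 5 + 121·10 = 1215.

1215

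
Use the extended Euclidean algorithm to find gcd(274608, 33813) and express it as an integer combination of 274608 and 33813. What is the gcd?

Apply Euclid's algorithm to 274608 and 33813:
274608 = 8*33813 + 4104
33813 = 8*4104 + 981
4104 = 4*981 + 180
981 = 5*180 + 81
180 = 2*81 + 18
81 = 4*18 + 9
18 = 2*9 + 0
gcd(274608, 33813) = 9.
Working backward:
9 = 81 − 4·18
9 = −4·180 + 9·81
9 = 9·981 − 49·180
9 = −49·4104 + 205·981
9 = 205·33813 − 1689·4104
9 = −1689·274608 + 13717·33813
So 9 = (-1689)·274608 + (13717)·33813.

9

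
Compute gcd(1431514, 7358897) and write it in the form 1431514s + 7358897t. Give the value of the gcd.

7

Euclidean algorithm:
7358897 = 5*1431514 + 201327
1431514 = 7*201327 + 22225
201327 = 9*22225 + 1302
22225 = 17*1302 + 91
1302 = 14*91 + 28
91 = 3*28 + 7
28 = 4*7 + 0
gcd(1431514, 7358897) = 7.
Back-substituting:
7 = 91 − 3·28
7 = −3·1302 + 43·91
7 = 43·22225 − 734·1302
7 = −734·201327 + 6649·22225
7 = 6649·1431514 − 47277·201327
7 = −47277·7358897 + 243034·1431514
So 7 = (-47277)·7358897 + (243034)·1431514.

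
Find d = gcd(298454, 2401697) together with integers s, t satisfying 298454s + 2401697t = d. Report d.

1

Apply Euclid's algorithm to 2401697 and 298454:
2401697 = 8·298454 + 14065
298454 = 21·14065 + 3089
14065 = 4·3089 + 1709
3089 = 1·1709 + 1380
1709 = 1·1380 + 329
1380 = 4·329 + 64
329 = 5·64 + 9
64 = 7·9 + 1
9 = 9·1 + 0
gcd(298454, 2401697) = 1.
Back-substituting:
1 = 64 − 7·9
1 = −7·329 + 36·64
1 = 36·1380 − 151·329
1 = −151·1709 + 187·1380
1 = 187·3089 − 338·1709
1 = −338·14065 + 1539·3089
1 = 1539·298454 − 32657·14065
1 = −32657·2401697 + 262795·298454
So 1 = (-32657)·2401697 + (262795)·298454.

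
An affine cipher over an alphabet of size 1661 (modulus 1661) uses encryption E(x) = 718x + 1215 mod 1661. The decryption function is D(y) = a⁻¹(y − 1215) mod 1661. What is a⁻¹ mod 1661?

Apply the Euclidean algorithm to 1661 and 718:
1661 = 2·718 + 225
718 = 3·225 + 43
225 = 5·43 + 10
43 = 4·10 + 3
10 = 3·3 + 1
3 = 3·1 + 0
gcd = 1, so the inverse exists. Back-substitute:
1 = 10 − 3·3
1 = −3·43 + 13·10
1 = 13·225 − 68·43
1 = −68·718 + 217·225
1 = 217·1661 − 502·718
Hence 718⁻¹ ≡ -502 ≡ 1159 (mod 1661).

1159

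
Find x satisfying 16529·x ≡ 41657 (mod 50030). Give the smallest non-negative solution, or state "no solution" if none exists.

First find gcd(16529, 50030):
50030 = 3·16529 + 443
16529 = 37·443 + 138
443 = 3·138 + 29
138 = 4·29 + 22
29 = 1·22 + 7
22 = 3·7 + 1
7 = 7·1 + 0
gcd = 1, so a unique solution mod 50030 exists.
Back-substitute for the Bézout coefficients:
1 = 22 − 3·7
1 = −3·29 + 4·22
1 = 4·138 − 19·29
1 = −19·443 + 61·138
1 = 61·16529 − 2276·443
1 = −2276·50030 + 6889·16529
So 16529·(6889) ≡ 1 (mod 50030), giving 16529⁻¹ ≡ 6889.
x ≡ 16529⁻¹·41657 ≡ 6889·41657 ≡ 2993 (mod 50030).

2993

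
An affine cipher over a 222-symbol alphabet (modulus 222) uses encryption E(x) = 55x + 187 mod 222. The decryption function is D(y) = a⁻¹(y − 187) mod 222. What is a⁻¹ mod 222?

109

Apply the Euclidean algorithm to 222 and 55:
222 = 4·55 + 2
55 = 27·2 + 1
2 = 2·1 + 0
gcd = 1, so the inverse exists. Back-substitute:
1 = 55 − 27·2
1 = −27·222 + 109·55
So 55·109 ≡ 1 (mod 222).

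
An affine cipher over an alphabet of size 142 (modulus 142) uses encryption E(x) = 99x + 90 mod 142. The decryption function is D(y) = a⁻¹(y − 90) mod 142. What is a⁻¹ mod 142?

Run Euclid on (142, 99):
142 = 1·99 + 43
99 = 2·43 + 13
43 = 3·13 + 4
13 = 3·4 + 1
4 = 4·1 + 0
Since gcd(99, 142) = 1, back-substitute to write 1 as a combination:
1 = 13 − 3·4
1 = −3·43 + 10·13
1 = 10·99 − 23·43
1 = −23·142 + 33·99
So 99·33 ≡ 1 (mod 142).

33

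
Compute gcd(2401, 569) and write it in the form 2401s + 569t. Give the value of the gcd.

Repeated division:
2401 = 4·569 + 125
569 = 4·125 + 69
125 = 1·69 + 56
69 = 1·56 + 13
56 = 4·13 + 4
13 = 3·4 + 1
4 = 4·1 + 0
gcd(2401, 569) = 1.
Express as a combination:
1 = 13 − 3·4
1 = −3·56 + 13·13
1 = 13·69 − 16·56
1 = −16·125 + 29·69
1 = 29·569 − 132·125
1 = −132·2401 + 557·569
So 1 = (-132)·2401 + (557)·569.

1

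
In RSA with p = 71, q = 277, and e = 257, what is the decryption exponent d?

16313

φ(n) = (p−1)(q−1) = 70·276 = 19320.
Need d with 257·d ≡ 1 (mod 19320). Apply the extended Euclidean algorithm:
19320 = 75*257 + 45
257 = 5*45 + 32
45 = 1*32 + 13
32 = 2*13 + 6
13 = 2*6 + 1
6 = 6*1 + 0
Back-substitute:
1 = 13 − 2·6
1 = −2·32 + 5·13
1 = 5·45 − 7·32
1 = −7·257 + 40·45
1 = 40·19320 − 3007·257
So 257·(-3007) ≡ 1 (mod 19320), hence d ≡ -3007 ≡ 16313 (mod 19320).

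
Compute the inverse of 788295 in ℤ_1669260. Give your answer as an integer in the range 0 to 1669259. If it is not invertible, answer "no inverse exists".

Euclidean algorithm on 1669260, 788295:
1669260 = 2*788295 + 92670
788295 = 8*92670 + 46935
92670 = 1*46935 + 45735
46935 = 1*45735 + 1200
45735 = 38*1200 + 135
1200 = 8*135 + 120
135 = 1*120 + 15
120 = 8*15 + 0
gcd(788295, 1669260) = 15 ≠ 1, so 788295 has no multiplicative inverse modulo 1669260.

no inverse exists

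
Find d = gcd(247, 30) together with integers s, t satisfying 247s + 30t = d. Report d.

1

Apply Euclid's algorithm to 247 and 30:
247 = 8·30 + 7
30 = 4·7 + 2
7 = 3·2 + 1
2 = 2·1 + 0
gcd(247, 30) = 1.
Express as a combination:
1 = 7 − 3·2
1 = −3·30 + 13·7
1 = 13·247 − 107·30
So 1 = (13)·247 + (-107)·30.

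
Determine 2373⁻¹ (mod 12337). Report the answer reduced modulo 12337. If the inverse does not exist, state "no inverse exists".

Extended Euclidean algorithm:
12337 = 5*2373 + 472
2373 = 5*472 + 13
472 = 36*13 + 4
13 = 3*4 + 1
4 = 4*1 + 0
The gcd is 1. Working backward:
1 = 13 − 3·4
1 = −3·472 + 109·13
1 = 109·2373 − 548·472
1 = −548·12337 + 2849·2373
So 2373·2849 ≡ 1 (mod 12337).

2849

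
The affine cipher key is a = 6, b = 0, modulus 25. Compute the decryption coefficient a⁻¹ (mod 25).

Extended Euclidean algorithm:
25 = 4·6 + 1
6 = 6·1 + 0
Since gcd(6, 25) = 1, back-substitute to write 1 as a combination:
1 = 25 − 4·6
Thus 6·(-4) ≡ 1 (mod 25); reducing, -4 mod 25 = 21.

21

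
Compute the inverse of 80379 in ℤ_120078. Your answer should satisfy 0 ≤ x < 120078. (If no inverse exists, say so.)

Euclidean algorithm on 120078, 80379:
120078 = 1·80379 + 39699
80379 = 2·39699 + 981
39699 = 40·981 + 459
981 = 2·459 + 63
459 = 7·63 + 18
63 = 3·18 + 9
18 = 2·9 + 0
Since gcd = 9 > 1, 80379 is not a unit mod 120078.

no inverse exists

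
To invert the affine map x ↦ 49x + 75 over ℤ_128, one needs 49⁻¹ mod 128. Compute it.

Apply the Euclidean algorithm to 128 and 49:
128 = 2·49 + 30
49 = 1·30 + 19
30 = 1·19 + 11
19 = 1·11 + 8
11 = 1·8 + 3
8 = 2·3 + 2
3 = 1·2 + 1
2 = 2·1 + 0
Since gcd(49, 128) = 1, back-substitute to write 1 as a combination:
1 = 3 − 2
1 = −8 + 3·3
1 = 3·11 − 4·8
1 = −4·19 + 7·11
1 = 7·30 − 11·19
1 = −11·49 + 18·30
1 = 18·128 − 47·49
Hence 49⁻¹ ≡ -47 ≡ 81 (mod 128).

81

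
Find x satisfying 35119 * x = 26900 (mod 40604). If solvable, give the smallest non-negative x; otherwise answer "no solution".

First find gcd(35119, 40604):
40604 = 1·35119 + 5485
35119 = 6·5485 + 2209
5485 = 2·2209 + 1067
2209 = 2·1067 + 75
1067 = 14·75 + 17
75 = 4·17 + 7
17 = 2·7 + 3
7 = 2·3 + 1
3 = 3·1 + 0
gcd = 1, so a unique solution mod 40604 exists.
Back-substitute for the Bézout coefficients:
1 = 7 − 2·3
1 = −2·17 + 5·7
1 = 5·75 − 22·17
1 = −22·1067 + 313·75
1 = 313·2209 − 648·1067
1 = −648·5485 + 1609·2209
1 = 1609·35119 − 10302·5485
1 = −10302·40604 + 11911·35119
So 35119·(11911) ≡ 1 (mod 40604), giving 35119⁻¹ ≡ 11911.
x ≡ 35119⁻¹·26900 ≡ 11911·26900 ≡ 40340 (mod 40604).

40340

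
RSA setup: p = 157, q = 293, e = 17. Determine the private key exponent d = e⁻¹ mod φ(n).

φ(n) = (p−1)(q−1) = 156·292 = 45552.
Need d with 17·d ≡ 1 (mod 45552). Apply the extended Euclidean algorithm:
45552 = 2679*17 + 9
17 = 1*9 + 8
9 = 1*8 + 1
8 = 8*1 + 0
Back-substitute:
1 = 9 − 8
1 = −17 + 2·9
1 = 2·45552 − 5359·17
So 17·(-5359) ≡ 1 (mod 45552), hence d ≡ -5359 ≡ 40193 (mod 45552).

40193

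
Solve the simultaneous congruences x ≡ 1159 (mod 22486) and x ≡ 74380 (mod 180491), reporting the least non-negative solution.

Write x = 1159 + 22486·k. Then 22486·k ≡ 74380 − 1159 ≡ 73221 (mod 180491).
Need 22486⁻¹ mod 180491. Extended Euclid on (180491, 22486):
180491 = 8·22486 + 603
22486 = 37·603 + 175
603 = 3·175 + 78
175 = 2·78 + 19
78 = 4·19 + 2
19 = 9·2 + 1
2 = 2·1 + 0
Back-substitute:
1 = 19 − 9·2
1 = −9·78 + 37·19
1 = 37·175 − 83·78
1 = −83·603 + 286·175
1 = 286·22486 − 10665·603
1 = −10665·180491 + 85606·22486
22486⁻¹ ≡ 85606 (mod 180491), so k ≡ 85606·73221 ≡ 65478 (mod 180491).
x = 1159 + 22486·65478 = 1472339467.

1472339467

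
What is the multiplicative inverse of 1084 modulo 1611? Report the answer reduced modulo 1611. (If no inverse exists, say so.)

Extended Euclidean algorithm:
1611 = 1·1084 + 527
1084 = 2·527 + 30
527 = 17·30 + 17
30 = 1·17 + 13
17 = 1·13 + 4
13 = 3·4 + 1
4 = 4·1 + 0
Since gcd(1084, 1611) = 1, back-substitute to write 1 as a combination:
1 = 13 − 3·4
1 = −3·17 + 4·13
1 = 4·30 − 7·17
1 = −7·527 + 123·30
1 = 123·1084 − 253·527
1 = −253·1611 + 376·1084
So 1084·376 ≡ 1 (mod 1611).

376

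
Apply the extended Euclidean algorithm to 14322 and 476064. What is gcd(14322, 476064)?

6

Euclidean algorithm:
476064 = 33*14322 + 3438
14322 = 4*3438 + 570
3438 = 6*570 + 18
570 = 31*18 + 12
18 = 1*12 + 6
12 = 2*6 + 0
gcd(14322, 476064) = 6.
Express as a combination:
6 = 18 − 12
6 = −570 + 32·18
6 = 32·3438 − 193·570
6 = −193·14322 + 804·3438
6 = 804·476064 − 26725·14322
So 6 = (804)·476064 + (-26725)·14322.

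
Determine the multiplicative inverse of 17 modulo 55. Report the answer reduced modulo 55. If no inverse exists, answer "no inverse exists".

Run Euclid on (55, 17):
55 = 3·17 + 4
17 = 4·4 + 1
4 = 4·1 + 0
The gcd is 1. Working backward:
1 = 17 − 4·4
1 = −4·55 + 13·17
So 17·13 ≡ 1 (mod 55).

13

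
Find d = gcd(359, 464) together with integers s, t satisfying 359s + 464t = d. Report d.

Apply Euclid's algorithm to 464 and 359:
464 = 1·359 + 105
359 = 3·105 + 44
105 = 2·44 + 17
44 = 2·17 + 10
17 = 1·10 + 7
10 = 1·7 + 3
7 = 2·3 + 1
3 = 3·1 + 0
gcd(359, 464) = 1.
Back-substituting:
1 = 7 − 2·3
1 = −2·10 + 3·7
1 = 3·17 − 5·10
1 = −5·44 + 13·17
1 = 13·105 − 31·44
1 = −31·359 + 106·105
1 = 106·464 − 137·359
So 1 = (106)·464 + (-137)·359.

1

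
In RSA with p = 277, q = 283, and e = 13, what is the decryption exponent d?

71845

φ(n) = (p−1)(q−1) = 276·282 = 77832.
Need d with 13·d ≡ 1 (mod 77832). Apply the extended Euclidean algorithm:
77832 = 5987*13 + 1
13 = 13*1 + 0
Back-substitute:
1 = 77832 − 5987·13
So 13·(-5987) ≡ 1 (mod 77832), hence d ≡ -5987 ≡ 71845 (mod 77832).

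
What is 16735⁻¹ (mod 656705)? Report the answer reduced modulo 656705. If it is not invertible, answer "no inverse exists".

Compute gcd(16735, 656705):
656705 = 39·16735 + 4040
16735 = 4·4040 + 575
4040 = 7·575 + 15
575 = 38·15 + 5
15 = 3·5 + 0
gcd(16735, 656705) = 5 ≠ 1, so 16735 has no multiplicative inverse modulo 656705.

no inverse exists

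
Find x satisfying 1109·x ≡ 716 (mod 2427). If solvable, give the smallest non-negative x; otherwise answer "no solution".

First find gcd(1109, 2427):
2427 = 2·1109 + 209
1109 = 5·209 + 64
209 = 3·64 + 17
64 = 3·17 + 13
17 = 1·13 + 4
13 = 3·4 + 1
4 = 4·1 + 0
gcd = 1, so a unique solution mod 2427 exists.
Back-substitute for the Bézout coefficients:
1 = 13 − 3·4
1 = −3·17 + 4·13
1 = 4·64 − 15·17
1 = −15·209 + 49·64
1 = 49·1109 − 260·209
1 = −260·2427 + 569·1109
So 1109·(569) ≡ 1 (mod 2427), giving 1109⁻¹ ≡ 569.
x ≡ 1109⁻¹·716 ≡ 569·716 ≡ 2095 (mod 2427).

2095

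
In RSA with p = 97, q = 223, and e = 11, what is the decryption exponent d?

φ(n) = (p−1)(q−1) = 96·222 = 21312.
Need d with 11·d ≡ 1 (mod 21312). Apply the extended Euclidean algorithm:
21312 = 1937×11 + 5
11 = 2×5 + 1
5 = 5×1 + 0
Back-substitute:
1 = 11 − 2·5
1 = −2·21312 + 3875·11
So 11·3875 ≡ 1 (mod 21312), hence d = 3875.

3875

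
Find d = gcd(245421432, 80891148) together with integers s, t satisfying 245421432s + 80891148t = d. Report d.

12

Euclidean algorithm:
245421432 = 3×80891148 + 2747988
80891148 = 29×2747988 + 1199496
2747988 = 2×1199496 + 348996
1199496 = 3×348996 + 152508
348996 = 2×152508 + 43980
152508 = 3×43980 + 20568
43980 = 2×20568 + 2844
20568 = 7×2844 + 660
2844 = 4×660 + 204
660 = 3×204 + 48
204 = 4×48 + 12
48 = 4×12 + 0
gcd(245421432, 80891148) = 12.
Back-substituting:
12 = 204 − 4·48
12 = −4·660 + 13·204
12 = 13·2844 − 56·660
12 = −56·20568 + 405·2844
12 = 405·43980 − 866·20568
12 = −866·152508 + 3003·43980
12 = 3003·348996 − 6872·152508
12 = −6872·1199496 + 23619·348996
12 = 23619·2747988 − 54110·1199496
12 = −54110·80891148 + 1592809·2747988
12 = 1592809·245421432 − 4832537·80891148
So 12 = (1592809)·245421432 + (-4832537)·80891148.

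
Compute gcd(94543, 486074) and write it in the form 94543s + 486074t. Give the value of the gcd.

1

Euclidean algorithm:
486074 = 5*94543 + 13359
94543 = 7*13359 + 1030
13359 = 12*1030 + 999
1030 = 1*999 + 31
999 = 32*31 + 7
31 = 4*7 + 3
7 = 2*3 + 1
3 = 3*1 + 0
gcd(94543, 486074) = 1.
Back-substituting:
1 = 7 − 2·3
1 = −2·31 + 9·7
1 = 9·999 − 290·31
1 = −290·1030 + 299·999
1 = 299·13359 − 3878·1030
1 = −3878·94543 + 27445·13359
1 = 27445·486074 − 141103·94543
So 1 = (27445)·486074 + (-141103)·94543.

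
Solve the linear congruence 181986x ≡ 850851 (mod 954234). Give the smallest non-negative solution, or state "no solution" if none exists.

gcd(181986, 954234):
954234 = 5×181986 + 44304
181986 = 4×44304 + 4770
44304 = 9×4770 + 1374
4770 = 3×1374 + 648
1374 = 2×648 + 78
648 = 8×78 + 24
78 = 3×24 + 6
24 = 4×6 + 0
gcd = 6, but 6 ∤ 850851, so the congruence has no solution.

no solution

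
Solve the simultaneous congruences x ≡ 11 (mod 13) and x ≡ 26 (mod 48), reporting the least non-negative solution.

362

Write x = 11 + 13·k. Then 13·k ≡ 26 − 11 ≡ 15 (mod 48).
Need 13⁻¹ mod 48. Extended Euclid on (48, 13):
48 = 3×13 + 9
13 = 1×9 + 4
9 = 2×4 + 1
4 = 4×1 + 0
Back-substitute:
1 = 9 − 2·4
1 = −2·13 + 3·9
1 = 3·48 − 11·13
13⁻¹ ≡ 37 (mod 48), so k ≡ 37·15 ≡ 27 (mod 48).
x = 11 + 13·27 = 362.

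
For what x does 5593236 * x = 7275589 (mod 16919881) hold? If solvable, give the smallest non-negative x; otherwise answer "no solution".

gcd(5593236, 16919881):
16919881 = 3·5593236 + 140173
5593236 = 39·140173 + 126489
140173 = 1·126489 + 13684
126489 = 9·13684 + 3333
13684 = 4·3333 + 352
3333 = 9·352 + 165
352 = 2·165 + 22
165 = 7·22 + 11
22 = 2·11 + 0
gcd = 11, but 11 ∤ 7275589, so the congruence has no solution.

no solution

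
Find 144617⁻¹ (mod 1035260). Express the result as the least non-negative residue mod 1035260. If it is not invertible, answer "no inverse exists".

256773

Extended Euclidean algorithm:
1035260 = 7·144617 + 22941
144617 = 6·22941 + 6971
22941 = 3·6971 + 2028
6971 = 3·2028 + 887
2028 = 2·887 + 254
887 = 3·254 + 125
254 = 2·125 + 4
125 = 31·4 + 1
4 = 4·1 + 0
Since gcd(144617, 1035260) = 1, back-substitute to write 1 as a combination:
1 = 125 − 31·4
1 = −31·254 + 63·125
1 = 63·887 − 220·254
1 = −220·2028 + 503·887
1 = 503·6971 − 1729·2028
1 = −1729·22941 + 5690·6971
1 = 5690·144617 − 35869·22941
1 = −35869·1035260 + 256773·144617
So 144617·256773 ≡ 1 (mod 1035260).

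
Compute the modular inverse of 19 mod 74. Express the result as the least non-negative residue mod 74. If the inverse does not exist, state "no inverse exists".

39

Extended Euclidean algorithm:
74 = 3·19 + 17
19 = 1·17 + 2
17 = 8·2 + 1
2 = 2·1 + 0
Since gcd(19, 74) = 1, back-substitute to write 1 as a combination:
1 = 17 − 8·2
1 = −8·19 + 9·17
1 = 9·74 − 35·19
Thus 19·(-35) ≡ 1 (mod 74); reducing, -35 mod 74 = 39.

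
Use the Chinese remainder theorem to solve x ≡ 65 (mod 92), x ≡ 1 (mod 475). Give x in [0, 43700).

Write x = 65 + 92·k. Then 92·k ≡ 1 − 65 ≡ 411 (mod 475).
Need 92⁻¹ mod 475. Extended Euclid on (475, 92):
475 = 5·92 + 15
92 = 6·15 + 2
15 = 7·2 + 1
2 = 2·1 + 0
Back-substitute:
1 = 15 − 7·2
1 = −7·92 + 43·15
1 = 43·475 − 222·92
92⁻¹ ≡ 253 (mod 475), so k ≡ 253·411 ≡ 433 (mod 475).
x = 65 + 92·433 = 39901.

39901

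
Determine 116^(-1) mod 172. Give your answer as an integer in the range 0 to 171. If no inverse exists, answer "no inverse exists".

Compute gcd(116, 172):
172 = 1×116 + 56
116 = 2×56 + 4
56 = 14×4 + 0
Since gcd = 4 > 1, 116 is not a unit mod 172.

no inverse exists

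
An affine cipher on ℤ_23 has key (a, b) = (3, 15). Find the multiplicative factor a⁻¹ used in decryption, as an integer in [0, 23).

8

Apply the Euclidean algorithm to 23 and 3:
23 = 7·3 + 2
3 = 1·2 + 1
2 = 2·1 + 0
gcd = 1, so the inverse exists. Back-substitute:
1 = 3 − 2
1 = −23 + 8·3
So 3·8 ≡ 1 (mod 23).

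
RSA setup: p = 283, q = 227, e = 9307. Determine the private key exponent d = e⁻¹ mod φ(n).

38635

φ(n) = (p−1)(q−1) = 282·226 = 63732.
Need d with 9307·d ≡ 1 (mod 63732). Apply the extended Euclidean algorithm:
63732 = 6×9307 + 7890
9307 = 1×7890 + 1417
7890 = 5×1417 + 805
1417 = 1×805 + 612
805 = 1×612 + 193
612 = 3×193 + 33
193 = 5×33 + 28
33 = 1×28 + 5
28 = 5×5 + 3
5 = 1×3 + 2
3 = 1×2 + 1
2 = 2×1 + 0
Back-substitute:
1 = 3 − 2
1 = −5 + 2·3
1 = 2·28 − 11·5
1 = −11·33 + 13·28
1 = 13·193 − 76·33
1 = −76·612 + 241·193
1 = 241·805 − 317·612
1 = −317·1417 + 558·805
1 = 558·7890 − 3107·1417
1 = −3107·9307 + 3665·7890
1 = 3665·63732 − 25097·9307
So 9307·(-25097) ≡ 1 (mod 63732), hence d ≡ -25097 ≡ 38635 (mod 63732).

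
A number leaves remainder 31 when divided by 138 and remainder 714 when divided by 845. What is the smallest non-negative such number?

35359

Write x = 31 + 138·k. Then 138·k ≡ 714 − 31 ≡ 683 (mod 845).
Need 138⁻¹ mod 845. Extended Euclid on (845, 138):
845 = 6×138 + 17
138 = 8×17 + 2
17 = 8×2 + 1
2 = 2×1 + 0
Back-substitute:
1 = 17 − 8·2
1 = −8·138 + 65·17
1 = 65·845 − 398·138
138⁻¹ ≡ 447 (mod 845), so k ≡ 447·683 ≡ 256 (mod 845).
x = 31 + 138·256 = 35359.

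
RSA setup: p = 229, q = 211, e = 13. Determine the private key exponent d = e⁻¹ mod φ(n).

44197

φ(n) = (p−1)(q−1) = 228·210 = 47880.
Need d with 13·d ≡ 1 (mod 47880). Apply the extended Euclidean algorithm:
47880 = 3683*13 + 1
13 = 13*1 + 0
Back-substitute:
1 = 47880 − 3683·13
So 13·(-3683) ≡ 1 (mod 47880), hence d ≡ -3683 ≡ 44197 (mod 47880).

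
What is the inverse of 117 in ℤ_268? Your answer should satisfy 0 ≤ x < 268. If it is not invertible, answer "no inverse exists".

Apply the Euclidean algorithm to 268 and 117:
268 = 2×117 + 34
117 = 3×34 + 15
34 = 2×15 + 4
15 = 3×4 + 3
4 = 1×3 + 1
3 = 3×1 + 0
gcd = 1, so the inverse exists. Back-substitute:
1 = 4 − 3
1 = −15 + 4·4
1 = 4·34 − 9·15
1 = −9·117 + 31·34
1 = 31·268 − 71·117
So 117·(-71) ≡ 1 (mod 268), and -71 ≡ 197 (mod 268).

197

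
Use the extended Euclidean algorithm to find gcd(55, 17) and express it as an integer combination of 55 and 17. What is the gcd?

Repeated division:
55 = 3×17 + 4
17 = 4×4 + 1
4 = 4×1 + 0
gcd(55, 17) = 1.
Express as a combination:
1 = 17 − 4·4
1 = −4·55 + 13·17
So 1 = (-4)·55 + (13)·17.

1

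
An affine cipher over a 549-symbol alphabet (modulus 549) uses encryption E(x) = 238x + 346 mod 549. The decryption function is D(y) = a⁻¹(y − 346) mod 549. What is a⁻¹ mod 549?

376

Run Euclid on (549, 238):
549 = 2·238 + 73
238 = 3·73 + 19
73 = 3·19 + 16
19 = 1·16 + 3
16 = 5·3 + 1
3 = 3·1 + 0
Since gcd(238, 549) = 1, back-substitute to write 1 as a combination:
1 = 16 − 5·3
1 = −5·19 + 6·16
1 = 6·73 − 23·19
1 = −23·238 + 75·73
1 = 75·549 − 173·238
Hence 238⁻¹ ≡ -173 ≡ 376 (mod 549).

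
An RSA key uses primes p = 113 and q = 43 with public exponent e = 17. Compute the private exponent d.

φ(n) = (p−1)(q−1) = 112·42 = 4704.
Need d with 17·d ≡ 1 (mod 4704). Apply the extended Euclidean algorithm:
4704 = 276×17 + 12
17 = 1×12 + 5
12 = 2×5 + 2
5 = 2×2 + 1
2 = 2×1 + 0
Back-substitute:
1 = 5 − 2·2
1 = −2·12 + 5·5
1 = 5·17 − 7·12
1 = −7·4704 + 1937·17
So 17·1937 ≡ 1 (mod 4704), hence d = 1937.

1937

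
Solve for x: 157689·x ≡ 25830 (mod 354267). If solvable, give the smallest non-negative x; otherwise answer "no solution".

First find gcd(157689, 354267):
354267 = 2·157689 + 38889
157689 = 4·38889 + 2133
38889 = 18·2133 + 495
2133 = 4·495 + 153
495 = 3·153 + 36
153 = 4·36 + 9
36 = 4·9 + 0
gcd = 9 and 9 | 25830, so solutions exist. Divide through by 9: 17521x ≡ 2870 (mod 39363).
Now find 17521⁻¹ mod 39363:
39363 = 2·17521 + 4321
17521 = 4·4321 + 237
4321 = 18·237 + 55
237 = 4·55 + 17
55 = 3·17 + 4
17 = 4·4 + 1
4 = 4·1 + 0
Back-substitute:
1 = 17 − 4·4
1 = −4·55 + 13·17
1 = 13·237 − 56·55
1 = −56·4321 + 1021·237
1 = 1021·17521 − 4140·4321
1 = −4140·39363 + 9301·17521
So 17521⁻¹ ≡ 9301 (mod 39363).
Then x ≡ 9301·2870 ≡ 5756 (mod 39363); the smallest non-negative solution is x = 5756.

5756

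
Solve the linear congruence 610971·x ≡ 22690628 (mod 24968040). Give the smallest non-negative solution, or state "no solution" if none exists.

no solution

gcd(610971, 24968040):
24968040 = 40*610971 + 529200
610971 = 1*529200 + 81771
529200 = 6*81771 + 38574
81771 = 2*38574 + 4623
38574 = 8*4623 + 1590
4623 = 2*1590 + 1443
1590 = 1*1443 + 147
1443 = 9*147 + 120
147 = 1*120 + 27
120 = 4*27 + 12
27 = 2*12 + 3
12 = 4*3 + 0
gcd = 3, but 3 ∤ 22690628, so the congruence has no solution.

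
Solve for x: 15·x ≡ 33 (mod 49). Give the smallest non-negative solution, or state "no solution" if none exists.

12

First find gcd(15, 49):
49 = 3×15 + 4
15 = 3×4 + 3
4 = 1×3 + 1
3 = 3×1 + 0
gcd = 1, so a unique solution mod 49 exists.
Back-substitute for the Bézout coefficients:
1 = 4 − 3
1 = −15 + 4·4
1 = 4·49 − 13·15
So 15·(-13) ≡ 1 (mod 49), giving 15⁻¹ ≡ 36.
x ≡ 15⁻¹·33 ≡ 36·33 ≡ 12 (mod 49).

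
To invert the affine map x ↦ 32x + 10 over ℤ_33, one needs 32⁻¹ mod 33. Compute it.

gcd(33, 32) by repeated division:
33 = 1×32 + 1
32 = 32×1 + 0
The gcd is 1. Working backward:
1 = 33 − 32
Hence 32⁻¹ ≡ -1 ≡ 32 (mod 33).

32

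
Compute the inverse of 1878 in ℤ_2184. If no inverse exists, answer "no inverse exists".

no inverse exists

Compute gcd(1878, 2184):
2184 = 1*1878 + 306
1878 = 6*306 + 42
306 = 7*42 + 12
42 = 3*12 + 6
12 = 2*6 + 0
The gcd is 6, not 1, hence no inverse exists.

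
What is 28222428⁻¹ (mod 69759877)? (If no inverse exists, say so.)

46887119

Apply the Euclidean algorithm to 69759877 and 28222428:
69759877 = 2×28222428 + 13315021
28222428 = 2×13315021 + 1592386
13315021 = 8×1592386 + 575933
1592386 = 2×575933 + 440520
575933 = 1×440520 + 135413
440520 = 3×135413 + 34281
135413 = 3×34281 + 32570
34281 = 1×32570 + 1711
32570 = 19×1711 + 61
1711 = 28×61 + 3
61 = 20×3 + 1
3 = 3×1 + 0
Since gcd(28222428, 69759877) = 1, back-substitute to write 1 as a combination:
1 = 61 − 20·3
1 = −20·1711 + 561·61
1 = 561·32570 − 10679·1711
1 = −10679·34281 + 11240·32570
1 = 11240·135413 − 44399·34281
1 = −44399·440520 + 144437·135413
1 = 144437·575933 − 188836·440520
1 = −188836·1592386 + 522109·575933
1 = 522109·13315021 − 4365708·1592386
1 = −4365708·28222428 + 9253525·13315021
1 = 9253525·69759877 − 22872758·28222428
Thus 28222428·(-22872758) ≡ 1 (mod 69759877); reducing, -22872758 mod 69759877 = 46887119.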